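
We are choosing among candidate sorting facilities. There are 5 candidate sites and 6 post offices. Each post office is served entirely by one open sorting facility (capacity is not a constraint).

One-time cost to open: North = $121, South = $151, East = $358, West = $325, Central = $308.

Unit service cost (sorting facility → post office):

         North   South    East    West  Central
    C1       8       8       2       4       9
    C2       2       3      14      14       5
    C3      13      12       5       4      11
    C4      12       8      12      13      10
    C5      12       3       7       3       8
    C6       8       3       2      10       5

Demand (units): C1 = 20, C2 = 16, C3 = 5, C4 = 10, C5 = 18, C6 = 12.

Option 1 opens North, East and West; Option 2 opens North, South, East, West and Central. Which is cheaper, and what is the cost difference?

Option 1 is cheaper by 419.

Option 1: {North, East, West}: C1→East 2·20=40, C2→North 2·16=32, C3→West 4·5=20, C4→North 12·10=120, C5→West 3·18=54, C6→East 2·12=24. Service 290; fixed 804; total 1094.
Option 2: {North, South, East, West, Central}: C1→East 2·20=40, C2→North 2·16=32, C3→West 4·5=20, C4→South 8·10=80, C5→South 3·18=54, C6→East 2·12=24. Service 250; fixed 1263; total 1513.
Difference: |1094 − 1513| = 419.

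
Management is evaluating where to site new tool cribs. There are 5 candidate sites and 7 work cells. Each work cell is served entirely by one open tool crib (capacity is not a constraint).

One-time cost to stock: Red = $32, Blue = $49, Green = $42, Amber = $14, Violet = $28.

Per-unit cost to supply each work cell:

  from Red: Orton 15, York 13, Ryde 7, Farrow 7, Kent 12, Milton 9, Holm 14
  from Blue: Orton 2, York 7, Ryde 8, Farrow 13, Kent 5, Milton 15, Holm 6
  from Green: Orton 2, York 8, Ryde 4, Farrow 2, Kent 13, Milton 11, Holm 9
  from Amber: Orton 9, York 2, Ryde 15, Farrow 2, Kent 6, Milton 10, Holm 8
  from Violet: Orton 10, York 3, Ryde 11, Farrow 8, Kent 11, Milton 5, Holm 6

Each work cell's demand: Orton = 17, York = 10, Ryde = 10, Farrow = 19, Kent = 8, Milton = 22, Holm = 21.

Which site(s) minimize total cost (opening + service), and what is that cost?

For any fixed open set, each work cell goes to its cheapest open site; total = fixed + service.
{Green, Amber, Violet}: Orton→Green 2·17=34, York→Amber 2·10=20, Ryde→Green 4·10=40, Farrow→Green 2·19=38, Kent→Amber 6·8=48, Milton→Violet 5·22=110, Holm→Violet 6·21=126. Service 416; fixed 84; total 500.
{Red, Green, Amber, Violet}: service 416 + fixed 116 = 532
{Green, Violet}: Orton→Green 2·17=34, York→Violet 3·10=30, Ryde→Green 4·10=40, Farrow→Green 2·19=38, Kent→Violet 11·8=88, Milton→Violet 5·22=110, Holm→Violet 6·21=126. Service 466; fixed 70; total 536.
{Red, Blue, Green, Amber, Violet}: service 408 + fixed 165 = 573
No other subset beats 500.

Open Green, Amber and Violet; minimum total cost 500.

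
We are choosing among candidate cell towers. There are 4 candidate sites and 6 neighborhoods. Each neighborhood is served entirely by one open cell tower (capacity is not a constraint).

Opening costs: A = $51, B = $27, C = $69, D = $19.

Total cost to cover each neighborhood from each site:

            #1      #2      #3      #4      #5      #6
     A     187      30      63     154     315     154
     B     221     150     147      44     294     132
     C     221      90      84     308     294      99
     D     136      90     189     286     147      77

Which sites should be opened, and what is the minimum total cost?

Open A, B and D; minimum total cost 594.

For any fixed open set, each neighborhood goes to its cheapest open site; total = fixed + service.
{A, B, D}: #1→D 136, #2→A 30, #3→A 63, #4→B 44, #5→D 147, #6→D 77. Service 497; fixed 97; total 594.
{A, B, C, D}: service 497 + fixed 166 = 663
{A, D}: service 607 + fixed 70 = 677
{D}: #1→D 136, #2→D 90, #3→D 189, #4→D 286, #5→D 147, #6→D 77. Service 925; fixed 19; total 944.
No other subset beats 594.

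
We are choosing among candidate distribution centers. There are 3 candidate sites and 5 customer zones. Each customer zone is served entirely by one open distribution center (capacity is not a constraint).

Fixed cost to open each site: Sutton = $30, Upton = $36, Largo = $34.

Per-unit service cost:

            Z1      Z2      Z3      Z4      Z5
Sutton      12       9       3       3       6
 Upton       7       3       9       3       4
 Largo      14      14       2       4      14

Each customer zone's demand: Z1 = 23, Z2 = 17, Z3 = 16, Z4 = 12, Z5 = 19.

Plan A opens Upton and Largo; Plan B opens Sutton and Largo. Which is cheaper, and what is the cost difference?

Plan A is cheaper by 249.

Plan A: {Upton, Largo}: Z1→Upton 7·23=161, Z2→Upton 3·17=51, Z3→Largo 2·16=32, Z4→Upton 3·12=36, Z5→Upton 4·19=76. Service 356; fixed 70; total 426.
Plan B: {Sutton, Largo}: Z1→Sutton 12·23=276, Z2→Sutton 9·17=153, Z3→Largo 2·16=32, Z4→Sutton 3·12=36, Z5→Sutton 6·19=114. Service 611; fixed 64; total 675.
Difference: |426 − 675| = 249.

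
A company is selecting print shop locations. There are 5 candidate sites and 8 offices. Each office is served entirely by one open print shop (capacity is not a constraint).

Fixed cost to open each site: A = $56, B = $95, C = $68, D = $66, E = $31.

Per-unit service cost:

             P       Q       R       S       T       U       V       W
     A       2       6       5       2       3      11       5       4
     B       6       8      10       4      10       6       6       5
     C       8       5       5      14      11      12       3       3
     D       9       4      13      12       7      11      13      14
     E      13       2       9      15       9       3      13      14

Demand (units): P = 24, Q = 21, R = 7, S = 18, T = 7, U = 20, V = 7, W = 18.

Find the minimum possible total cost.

Minimum total cost: 436

For any fixed open set, each office goes to its cheapest open site; total = fixed + service.
{A, E}: P→A 2·24=48, Q→E 2·21=42, R→A 5·7=35, S→A 2·18=36, T→A 3·7=21, U→E 3·20=60, V→A 5·7=35, W→A 4·18=72. Service 349; fixed 87; total 436.
{A, C, E}: P→A 2·24=48, Q→E 2·21=42, R→A 5·7=35, S→A 2·18=36, T→A 3·7=21, U→E 3·20=60, V→C 3·7=21, W→C 3·18=54. Service 317; fixed 155; total 472.
{A, D, E}: P→A 2·24=48, Q→E 2·21=42, R→A 5·7=35, S→A 2·18=36, T→A 3·7=21, U→E 3·20=60, V→A 5·7=35, W→A 4·18=72. Service 349; fixed 153; total 502.
{A, B, C, D, E}: service 317 + fixed 316 = 633
No other subset beats 436.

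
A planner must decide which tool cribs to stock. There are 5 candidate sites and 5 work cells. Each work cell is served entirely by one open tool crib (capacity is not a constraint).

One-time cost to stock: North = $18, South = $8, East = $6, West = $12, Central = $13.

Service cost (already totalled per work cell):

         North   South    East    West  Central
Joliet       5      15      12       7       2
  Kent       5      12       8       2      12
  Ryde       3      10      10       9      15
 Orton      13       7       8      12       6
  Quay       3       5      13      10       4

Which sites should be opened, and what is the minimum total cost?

Open North only; minimum total cost 47.

For any fixed open set, each work cell goes to its cheapest open site; total = fixed + service.
{North}: Joliet→North 5, Kent→North 5, Ryde→North 3, Orton→North 13, Quay→North 3. Service 29; fixed 18; total 47.
{North, East}: service 24 + fixed 24 = 48
{West, Central}: Joliet→Central 2, Kent→West 2, Ryde→West 9, Orton→Central 6, Quay→Central 4. Service 23; fixed 25; total 48.
{North, South, East, West, Central}: service 16 + fixed 57 = 73
No other subset beats 47.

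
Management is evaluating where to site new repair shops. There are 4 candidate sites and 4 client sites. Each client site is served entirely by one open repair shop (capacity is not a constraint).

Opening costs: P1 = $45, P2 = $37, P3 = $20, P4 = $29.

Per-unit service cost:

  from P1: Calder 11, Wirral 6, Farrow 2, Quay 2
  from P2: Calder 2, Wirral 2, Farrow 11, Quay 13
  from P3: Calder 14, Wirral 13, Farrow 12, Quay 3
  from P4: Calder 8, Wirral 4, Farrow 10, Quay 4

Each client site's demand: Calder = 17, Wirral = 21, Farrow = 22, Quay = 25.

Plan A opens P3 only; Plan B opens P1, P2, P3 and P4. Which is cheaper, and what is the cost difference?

Plan B is cheaper by 569.

Plan A: {P3}: Calder→P3 14·17=238, Wirral→P3 13·21=273, Farrow→P3 12·22=264, Quay→P3 3·25=75. Service 850; fixed 20; total 870.
Plan B: {P1, P2, P3, P4}: Calder→P2 2·17=34, Wirral→P2 2·21=42, Farrow→P1 2·22=44, Quay→P1 2·25=50. Service 170; fixed 131; total 301.
Difference: |870 − 301| = 569.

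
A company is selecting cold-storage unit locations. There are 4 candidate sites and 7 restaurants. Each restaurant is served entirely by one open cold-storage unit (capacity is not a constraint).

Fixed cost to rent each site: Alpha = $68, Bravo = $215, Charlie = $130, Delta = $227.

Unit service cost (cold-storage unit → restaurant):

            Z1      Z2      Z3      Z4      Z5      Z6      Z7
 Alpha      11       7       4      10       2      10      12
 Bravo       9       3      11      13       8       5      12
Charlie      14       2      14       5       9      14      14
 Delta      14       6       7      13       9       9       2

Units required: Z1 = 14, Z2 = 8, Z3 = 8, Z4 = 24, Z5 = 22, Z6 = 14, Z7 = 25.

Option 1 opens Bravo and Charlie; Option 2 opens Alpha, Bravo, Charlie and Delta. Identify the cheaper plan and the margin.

Option 2 is cheaper by 143.

Option 1: {Bravo, Charlie}: Z1→Bravo 9·14=126, Z2→Charlie 2·8=16, Z3→Bravo 11·8=88, Z4→Charlie 5·24=120, Z5→Bravo 8·22=176, Z6→Bravo 5·14=70, Z7→Bravo 12·25=300. Service 896; fixed 345; total 1241.
Option 2: {Alpha, Bravo, Charlie, Delta}: Z1→Bravo 9·14=126, Z2→Charlie 2·8=16, Z3→Alpha 4·8=32, Z4→Charlie 5·24=120, Z5→Alpha 2·22=44, Z6→Bravo 5·14=70, Z7→Delta 2·25=50. Service 458; fixed 640; total 1098.
Difference: |1241 − 1098| = 143.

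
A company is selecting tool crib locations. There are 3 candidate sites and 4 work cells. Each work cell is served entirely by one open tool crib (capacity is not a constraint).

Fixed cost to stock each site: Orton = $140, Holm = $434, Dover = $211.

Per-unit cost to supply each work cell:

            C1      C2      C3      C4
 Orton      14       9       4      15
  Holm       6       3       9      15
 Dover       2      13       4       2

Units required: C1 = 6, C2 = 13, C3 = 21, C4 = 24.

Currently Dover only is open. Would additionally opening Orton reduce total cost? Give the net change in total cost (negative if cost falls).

No — net change +88 (cost rises by 88).

Current service cost with {Dover}: 313.
Adding Orton: each work cell re-picks its cheapest; new service cost 261, saving 52.
Extra fixed cost: 140. Net change = 140 − 52 = 88.
(Totals: 524 → 612.)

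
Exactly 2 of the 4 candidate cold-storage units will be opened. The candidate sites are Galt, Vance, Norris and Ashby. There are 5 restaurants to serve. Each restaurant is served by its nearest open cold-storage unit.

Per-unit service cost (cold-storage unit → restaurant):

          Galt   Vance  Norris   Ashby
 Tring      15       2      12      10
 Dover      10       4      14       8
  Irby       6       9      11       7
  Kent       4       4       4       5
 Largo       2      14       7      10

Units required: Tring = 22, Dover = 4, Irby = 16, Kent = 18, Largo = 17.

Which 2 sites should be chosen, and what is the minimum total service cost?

Choose Galt and Vance; total service cost 262.

With exactly 2 open, each restaurant uses its cheapest among the chosen.
{Galt, Vance}: Tring→Vance 2·22=44, Dover→Vance 4·4=16, Irby→Galt 6·16=96, Kent→Galt 4·18=72, Largo→Galt 2·17=34. Service cost 262.
{Vance, Norris}: service cost 395
{Vance, Ashby}: service cost 414
Among all 6 size-2 choices, {Galt, Vance} is lowest.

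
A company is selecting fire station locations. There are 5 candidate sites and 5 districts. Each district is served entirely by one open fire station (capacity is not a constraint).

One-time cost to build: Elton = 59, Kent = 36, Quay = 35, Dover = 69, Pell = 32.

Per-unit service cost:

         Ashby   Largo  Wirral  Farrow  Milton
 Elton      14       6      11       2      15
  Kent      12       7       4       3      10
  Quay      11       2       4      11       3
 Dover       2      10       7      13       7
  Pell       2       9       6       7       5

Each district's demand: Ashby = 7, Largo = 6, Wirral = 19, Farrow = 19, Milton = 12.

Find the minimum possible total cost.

Minimum total cost: 298

For any fixed open set, each district goes to its cheapest open site; total = fixed + service.
{Kent, Quay, Pell}: Ashby→Pell 2·7=14, Largo→Quay 2·6=12, Wirral→Kent 4·19=76, Farrow→Kent 3·19=57, Milton→Quay 3·12=36. Service 195; fixed 103; total 298.
{Elton, Quay, Pell}: service 176 + fixed 126 = 302
{Kent, Pell}: service 249 + fixed 68 = 317
{Elton, Kent, Quay, Dover, Pell}: Ashby→Dover 2·7=14, Largo→Quay 2·6=12, Wirral→Kent 4·19=76, Farrow→Elton 2·19=38, Milton→Quay 3·12=36. Service 176; fixed 231; total 407.
No other subset beats 298.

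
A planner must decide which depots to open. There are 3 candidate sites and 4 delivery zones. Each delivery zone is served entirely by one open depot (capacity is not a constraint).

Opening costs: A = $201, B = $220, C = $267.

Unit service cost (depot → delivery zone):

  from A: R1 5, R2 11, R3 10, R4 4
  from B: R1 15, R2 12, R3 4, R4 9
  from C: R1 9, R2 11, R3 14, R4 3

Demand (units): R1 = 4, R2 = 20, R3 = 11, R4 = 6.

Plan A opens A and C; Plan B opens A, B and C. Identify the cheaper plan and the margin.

Plan A: {A, C}: R1→A 5·4=20, R2→A 11·20=220, R3→A 10·11=110, R4→C 3·6=18. Service 368; fixed 468; total 836.
Plan B: {A, B, C}: R1→A 5·4=20, R2→A 11·20=220, R3→B 4·11=44, R4→C 3·6=18. Service 302; fixed 688; total 990.
Difference: |836 − 990| = 154.

Plan A is cheaper by 154.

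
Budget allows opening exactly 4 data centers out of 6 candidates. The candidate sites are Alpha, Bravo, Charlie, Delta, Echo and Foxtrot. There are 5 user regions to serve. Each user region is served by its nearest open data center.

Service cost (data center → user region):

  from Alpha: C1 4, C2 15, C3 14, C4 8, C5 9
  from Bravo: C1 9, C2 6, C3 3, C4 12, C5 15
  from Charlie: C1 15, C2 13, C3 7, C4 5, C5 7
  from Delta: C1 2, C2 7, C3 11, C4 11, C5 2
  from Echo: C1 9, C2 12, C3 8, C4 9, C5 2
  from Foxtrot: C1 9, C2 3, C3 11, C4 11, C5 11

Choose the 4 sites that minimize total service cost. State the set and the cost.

Choose Bravo, Charlie, Delta and Foxtrot; total service cost 15.

With exactly 4 open, each user region uses its cheapest among the chosen.
{Bravo, Charlie, Delta, Foxtrot}: C1→Delta 2, C2→Foxtrot 3, C3→Bravo 3, C4→Charlie 5, C5→Delta 2. Service cost 15.
{Alpha, Bravo, Charlie, Delta}: service cost 18
{Alpha, Bravo, Delta, Foxtrot}: service cost 18
Among all 15 size-4 choices, {Bravo, Charlie, Delta, Foxtrot} is lowest.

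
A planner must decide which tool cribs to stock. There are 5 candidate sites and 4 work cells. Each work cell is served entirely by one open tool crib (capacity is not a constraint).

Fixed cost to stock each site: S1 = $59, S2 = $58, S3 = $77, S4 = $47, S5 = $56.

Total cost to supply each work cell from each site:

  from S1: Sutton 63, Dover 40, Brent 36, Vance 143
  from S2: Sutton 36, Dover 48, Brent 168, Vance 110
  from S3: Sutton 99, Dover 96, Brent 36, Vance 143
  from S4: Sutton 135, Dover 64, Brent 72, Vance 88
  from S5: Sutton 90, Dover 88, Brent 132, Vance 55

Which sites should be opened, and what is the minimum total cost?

Open S1 and S5; minimum total cost 309.

For any fixed open set, each work cell goes to its cheapest open site; total = fixed + service.
{S1, S5}: Sutton→S1 63, Dover→S1 40, Brent→S1 36, Vance→S5 55. Service 194; fixed 115; total 309.
{S1, S4}: Sutton→S1 63, Dover→S1 40, Brent→S1 36, Vance→S4 88. Service 227; fixed 106; total 333.
{S1, S2}: Sutton→S2 36, Dover→S1 40, Brent→S1 36, Vance→S2 110. Service 222; fixed 117; total 339.
{S1, S2, S3, S4, S5}: Sutton→S2 36, Dover→S1 40, Brent→S1 36, Vance→S5 55. Service 167; fixed 297; total 464.
No other subset beats 309.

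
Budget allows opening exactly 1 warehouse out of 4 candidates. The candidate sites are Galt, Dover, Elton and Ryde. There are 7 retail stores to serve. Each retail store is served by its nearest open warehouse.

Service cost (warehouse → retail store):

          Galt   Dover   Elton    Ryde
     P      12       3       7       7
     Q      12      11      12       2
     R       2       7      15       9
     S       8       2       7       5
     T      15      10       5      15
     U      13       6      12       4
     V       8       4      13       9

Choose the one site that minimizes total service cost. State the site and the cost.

With exactly 1 open, each retail store uses its cheapest among the chosen.
{Dover}: P→Dover 3, Q→Dover 11, R→Dover 7, S→Dover 2, T→Dover 10, U→Dover 6, V→Dover 4. Service cost 43.
{Ryde}: service cost 51
{Galt}: service cost 70
Among all 4 size-1 choices, {Dover} is lowest.

Choose Dover only; total service cost 43.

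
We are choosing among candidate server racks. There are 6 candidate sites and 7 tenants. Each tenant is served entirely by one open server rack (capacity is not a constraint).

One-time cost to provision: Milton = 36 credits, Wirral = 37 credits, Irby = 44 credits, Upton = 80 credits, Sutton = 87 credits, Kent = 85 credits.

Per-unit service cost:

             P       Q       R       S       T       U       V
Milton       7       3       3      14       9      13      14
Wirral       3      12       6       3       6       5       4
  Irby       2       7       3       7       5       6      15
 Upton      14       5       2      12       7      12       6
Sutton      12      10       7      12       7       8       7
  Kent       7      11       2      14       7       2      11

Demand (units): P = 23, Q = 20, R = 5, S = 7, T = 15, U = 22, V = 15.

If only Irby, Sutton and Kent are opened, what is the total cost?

Each tenant is assigned to its cheapest site among the open ones.
{Irby, Sutton, Kent}: P→Irby 2·23=46, Q→Irby 7·20=140, R→Kent 2·5=10, S→Irby 7·7=49, T→Irby 5·15=75, U→Kent 2·22=44, V→Sutton 7·15=105. Service 469; fixed 216; total 685.

Total cost: 685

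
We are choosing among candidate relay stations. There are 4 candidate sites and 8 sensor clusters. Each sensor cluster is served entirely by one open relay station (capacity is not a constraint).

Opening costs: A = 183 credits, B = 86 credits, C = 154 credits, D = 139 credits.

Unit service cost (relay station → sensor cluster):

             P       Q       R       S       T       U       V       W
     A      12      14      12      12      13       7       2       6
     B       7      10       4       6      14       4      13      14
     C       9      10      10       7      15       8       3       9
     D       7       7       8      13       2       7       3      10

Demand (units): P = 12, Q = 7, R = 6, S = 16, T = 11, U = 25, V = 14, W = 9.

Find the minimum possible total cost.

For any fixed open set, each sensor cluster goes to its cheapest open site; total = fixed + service.
{B, D}: P→B 7·12=84, Q→D 7·7=49, R→B 4·6=24, S→B 6·16=96, T→D 2·11=22, U→B 4·25=100, V→D 3·14=42, W→D 10·9=90. Service 507; fixed 225; total 732.
{D}: P→D 7·12=84, Q→D 7·7=49, R→D 8·6=48, S→D 13·16=208, T→D 2·11=22, U→D 7·25=175, V→D 3·14=42, W→D 10·9=90. Service 718; fixed 139; total 857.
{A, B, D}: P→B 7·12=84, Q→D 7·7=49, R→B 4·6=24, S→B 6·16=96, T→D 2·11=22, U→B 4·25=100, V→A 2·14=28, W→A 6·9=54. Service 457; fixed 408; total 865.
{A, B, C, D}: service 457 + fixed 562 = 1019
No other subset beats 732.

Minimum total cost: 732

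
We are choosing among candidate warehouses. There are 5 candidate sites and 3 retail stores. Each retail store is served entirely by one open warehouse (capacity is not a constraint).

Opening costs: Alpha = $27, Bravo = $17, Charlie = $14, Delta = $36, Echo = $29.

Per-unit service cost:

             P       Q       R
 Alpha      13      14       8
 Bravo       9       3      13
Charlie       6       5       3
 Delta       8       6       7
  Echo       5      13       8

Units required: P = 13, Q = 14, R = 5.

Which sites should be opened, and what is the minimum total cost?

Open Bravo and Charlie; minimum total cost 166.

For any fixed open set, each retail store goes to its cheapest open site; total = fixed + service.
{Bravo, Charlie}: P→Charlie 6·13=78, Q→Bravo 3·14=42, R→Charlie 3·5=15. Service 135; fixed 31; total 166.
{Charlie}: P→Charlie 6·13=78, Q→Charlie 5·14=70, R→Charlie 3·5=15. Service 163; fixed 14; total 177.
{Bravo, Charlie, Echo}: P→Echo 5·13=65, Q→Bravo 3·14=42, R→Charlie 3·5=15. Service 122; fixed 60; total 182.
{Alpha, Bravo, Charlie, Delta, Echo}: service 122 + fixed 123 = 245
No other subset beats 166.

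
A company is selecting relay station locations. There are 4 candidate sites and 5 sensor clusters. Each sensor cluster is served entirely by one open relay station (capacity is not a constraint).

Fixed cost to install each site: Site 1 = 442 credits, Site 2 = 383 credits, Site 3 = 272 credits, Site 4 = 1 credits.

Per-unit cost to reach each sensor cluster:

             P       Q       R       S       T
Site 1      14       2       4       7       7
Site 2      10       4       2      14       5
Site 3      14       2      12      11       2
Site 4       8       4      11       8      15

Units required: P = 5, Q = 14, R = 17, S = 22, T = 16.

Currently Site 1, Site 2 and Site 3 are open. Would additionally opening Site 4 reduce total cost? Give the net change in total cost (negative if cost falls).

Current service cost with {Site 1, Site 2, Site 3}: 298.
Adding Site 4: each sensor cluster re-picks its cheapest; new service cost 288, saving 10.
Extra fixed cost: 1. Net change = 1 − 10 = -9.
(Totals: 1395 → 1386.)

Yes — net change −9 (cost falls by 9).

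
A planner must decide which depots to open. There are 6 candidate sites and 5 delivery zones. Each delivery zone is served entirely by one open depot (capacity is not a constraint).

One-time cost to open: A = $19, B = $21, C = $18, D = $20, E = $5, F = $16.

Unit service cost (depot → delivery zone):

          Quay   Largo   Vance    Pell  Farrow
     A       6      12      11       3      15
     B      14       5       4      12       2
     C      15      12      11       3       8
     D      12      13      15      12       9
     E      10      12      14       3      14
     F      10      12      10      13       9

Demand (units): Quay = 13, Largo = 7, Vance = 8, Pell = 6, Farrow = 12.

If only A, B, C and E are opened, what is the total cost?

Total cost: 250

Each delivery zone is assigned to its cheapest site among the open ones.
{A, B, C, E}: Quay→A 6·13=78, Largo→B 5·7=35, Vance→B 4·8=32, Pell→A 3·6=18, Farrow→B 2·12=24. Service 187; fixed 63; total 250.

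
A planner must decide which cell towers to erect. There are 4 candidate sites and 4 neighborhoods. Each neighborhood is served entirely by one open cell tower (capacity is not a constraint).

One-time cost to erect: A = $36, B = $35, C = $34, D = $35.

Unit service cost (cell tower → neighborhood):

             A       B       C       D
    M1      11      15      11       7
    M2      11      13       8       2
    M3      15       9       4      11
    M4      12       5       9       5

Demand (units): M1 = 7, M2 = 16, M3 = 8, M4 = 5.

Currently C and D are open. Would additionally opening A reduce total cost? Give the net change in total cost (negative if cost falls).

Current service cost with {C, D}: 138.
Adding A: each neighborhood re-picks its cheapest; new service cost 138, saving 0.
Extra fixed cost: 36. Net change = 36 − 0 = 36.
(Totals: 207 → 243.)

No — net change +36 (cost rises by 36).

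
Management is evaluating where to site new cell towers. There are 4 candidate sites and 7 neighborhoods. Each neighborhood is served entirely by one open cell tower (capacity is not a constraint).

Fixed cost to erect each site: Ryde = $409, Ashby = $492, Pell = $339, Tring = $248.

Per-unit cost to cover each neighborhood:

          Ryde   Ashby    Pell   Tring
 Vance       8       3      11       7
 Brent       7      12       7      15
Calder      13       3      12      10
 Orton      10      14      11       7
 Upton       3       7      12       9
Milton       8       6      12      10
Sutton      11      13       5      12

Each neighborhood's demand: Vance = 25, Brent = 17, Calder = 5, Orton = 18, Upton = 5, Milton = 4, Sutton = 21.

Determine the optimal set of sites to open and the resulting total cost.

For any fixed open set, each neighborhood goes to its cheapest open site; total = fixed + service.
{Tring}: Vance→Tring 7·25=175, Brent→Tring 15·17=255, Calder→Tring 10·5=50, Orton→Tring 7·18=126, Upton→Tring 9·5=45, Milton→Tring 10·4=40, Sutton→Tring 12·21=252. Service 943; fixed 248; total 1191.
{Pell}: service 865 + fixed 339 = 1204
{Pell, Tring}: Vance→Tring 7·25=175, Brent→Pell 7·17=119, Calder→Tring 10·5=50, Orton→Tring 7·18=126, Upton→Tring 9·5=45, Milton→Tring 10·4=40, Sutton→Pell 5·21=105. Service 660; fixed 587; total 1247.
{Ryde, Ashby, Pell, Tring}: service 479 + fixed 1488 = 1967
No other subset beats 1191.

Open Tring only; minimum total cost 1191.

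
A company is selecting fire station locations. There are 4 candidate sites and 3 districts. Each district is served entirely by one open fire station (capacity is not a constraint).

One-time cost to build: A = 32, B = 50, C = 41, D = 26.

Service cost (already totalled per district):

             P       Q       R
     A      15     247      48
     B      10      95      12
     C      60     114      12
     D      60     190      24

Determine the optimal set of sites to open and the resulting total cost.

Open B only; minimum total cost 167.

For any fixed open set, each district goes to its cheapest open site; total = fixed + service.
{B}: P→B 10, Q→B 95, R→B 12. Service 117; fixed 50; total 167.
{B, D}: P→B 10, Q→B 95, R→B 12. Service 117; fixed 76; total 193.
{A, B}: service 117 + fixed 82 = 199
{A, B, C, D}: service 117 + fixed 149 = 266
No other subset beats 167.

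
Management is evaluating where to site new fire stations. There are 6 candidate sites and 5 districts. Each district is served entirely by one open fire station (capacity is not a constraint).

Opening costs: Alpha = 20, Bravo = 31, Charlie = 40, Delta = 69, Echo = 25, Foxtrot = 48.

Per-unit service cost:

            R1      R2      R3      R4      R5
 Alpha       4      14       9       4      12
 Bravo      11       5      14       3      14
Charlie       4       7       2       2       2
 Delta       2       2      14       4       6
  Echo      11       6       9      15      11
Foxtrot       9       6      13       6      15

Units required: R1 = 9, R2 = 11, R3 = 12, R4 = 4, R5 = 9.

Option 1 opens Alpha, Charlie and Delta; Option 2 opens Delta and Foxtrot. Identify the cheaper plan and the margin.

Option 1 is cheaper by 164.

Option 1: {Alpha, Charlie, Delta}: R1→Delta 2·9=18, R2→Delta 2·11=22, R3→Charlie 2·12=24, R4→Charlie 2·4=8, R5→Charlie 2·9=18. Service 90; fixed 129; total 219.
Option 2: {Delta, Foxtrot}: R1→Delta 2·9=18, R2→Delta 2·11=22, R3→Foxtrot 13·12=156, R4→Delta 4·4=16, R5→Delta 6·9=54. Service 266; fixed 117; total 383.
Difference: |219 − 383| = 164.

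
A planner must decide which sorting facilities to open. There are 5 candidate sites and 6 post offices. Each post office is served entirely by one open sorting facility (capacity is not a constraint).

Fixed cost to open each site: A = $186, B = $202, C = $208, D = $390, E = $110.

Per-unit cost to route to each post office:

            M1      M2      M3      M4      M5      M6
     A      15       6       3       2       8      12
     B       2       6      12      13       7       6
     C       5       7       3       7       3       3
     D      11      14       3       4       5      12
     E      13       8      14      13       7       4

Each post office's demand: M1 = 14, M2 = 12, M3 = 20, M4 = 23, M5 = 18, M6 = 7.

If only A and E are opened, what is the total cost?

Total cost: 810

Each post office is assigned to its cheapest site among the open ones.
{A, E}: M1→E 13·14=182, M2→A 6·12=72, M3→A 3·20=60, M4→A 2·23=46, M5→E 7·18=126, M6→E 4·7=28. Service 514; fixed 296; total 810.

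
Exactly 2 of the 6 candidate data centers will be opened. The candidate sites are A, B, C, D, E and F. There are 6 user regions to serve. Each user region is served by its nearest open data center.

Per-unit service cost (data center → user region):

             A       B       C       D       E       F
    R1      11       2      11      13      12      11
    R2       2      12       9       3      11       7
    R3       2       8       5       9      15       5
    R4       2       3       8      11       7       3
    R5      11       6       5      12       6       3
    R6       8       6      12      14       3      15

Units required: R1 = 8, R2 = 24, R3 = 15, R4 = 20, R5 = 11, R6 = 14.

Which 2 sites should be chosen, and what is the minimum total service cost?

Choose A and B; total service cost 284.

With exactly 2 open, each user region uses its cheapest among the chosen.
{A, B}: R1→B 2·8=16, R2→A 2·24=48, R3→A 2·15=30, R4→A 2·20=40, R5→B 6·11=66, R6→B 6·14=84. Service cost 284.
{A, E}: service cost 314
{A, F}: service cost 351
Among all 15 size-2 choices, {A, B} is lowest.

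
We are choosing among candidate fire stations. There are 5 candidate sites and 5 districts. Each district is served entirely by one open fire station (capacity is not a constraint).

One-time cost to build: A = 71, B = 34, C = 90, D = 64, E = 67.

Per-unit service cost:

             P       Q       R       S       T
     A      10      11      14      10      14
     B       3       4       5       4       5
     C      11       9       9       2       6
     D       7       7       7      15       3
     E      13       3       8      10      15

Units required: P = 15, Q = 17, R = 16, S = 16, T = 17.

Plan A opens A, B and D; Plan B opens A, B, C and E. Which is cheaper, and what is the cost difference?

Plan A: {A, B, D}: P→B 3·15=45, Q→B 4·17=68, R→B 5·16=80, S→B 4·16=64, T→D 3·17=51. Service 308; fixed 169; total 477.
Plan B: {A, B, C, E}: P→B 3·15=45, Q→E 3·17=51, R→B 5·16=80, S→C 2·16=32, T→B 5·17=85. Service 293; fixed 262; total 555.
Difference: |477 − 555| = 78.

Plan A is cheaper by 78.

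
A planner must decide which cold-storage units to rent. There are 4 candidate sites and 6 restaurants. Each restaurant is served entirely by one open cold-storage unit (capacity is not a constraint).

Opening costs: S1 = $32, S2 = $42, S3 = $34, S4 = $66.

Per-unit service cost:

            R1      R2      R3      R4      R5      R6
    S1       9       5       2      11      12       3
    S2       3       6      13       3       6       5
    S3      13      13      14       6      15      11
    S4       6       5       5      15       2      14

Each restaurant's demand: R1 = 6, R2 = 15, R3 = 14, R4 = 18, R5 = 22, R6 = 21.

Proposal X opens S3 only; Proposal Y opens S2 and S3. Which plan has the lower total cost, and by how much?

Proposal Y is cheaper by 515.

Proposal X: {S3}: R1→S3 13·6=78, R2→S3 13·15=195, R3→S3 14·14=196, R4→S3 6·18=108, R5→S3 15·22=330, R6→S3 11·21=231. Service 1138; fixed 34; total 1172.
Proposal Y: {S2, S3}: R1→S2 3·6=18, R2→S2 6·15=90, R3→S2 13·14=182, R4→S2 3·18=54, R5→S2 6·22=132, R6→S2 5·21=105. Service 581; fixed 76; total 657.
Difference: |1172 − 657| = 515.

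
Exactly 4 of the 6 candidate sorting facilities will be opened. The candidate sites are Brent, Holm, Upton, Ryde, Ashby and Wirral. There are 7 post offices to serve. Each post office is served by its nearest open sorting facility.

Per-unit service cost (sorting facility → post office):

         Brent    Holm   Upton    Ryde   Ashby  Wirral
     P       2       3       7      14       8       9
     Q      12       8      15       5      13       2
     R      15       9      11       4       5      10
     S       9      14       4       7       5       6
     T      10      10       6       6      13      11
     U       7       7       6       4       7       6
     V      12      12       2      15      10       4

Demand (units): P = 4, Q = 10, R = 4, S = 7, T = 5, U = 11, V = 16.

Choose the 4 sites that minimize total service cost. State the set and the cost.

Choose Brent, Upton, Ryde and Wirral; total service cost 178.

With exactly 4 open, each post office uses its cheapest among the chosen.
{Brent, Upton, Ryde, Wirral}: P→Brent 2·4=8, Q→Wirral 2·10=20, R→Ryde 4·4=16, S→Upton 4·7=28, T→Upton 6·5=30, U→Ryde 4·11=44, V→Upton 2·16=32. Service cost 178.
{Holm, Upton, Ryde, Wirral}: service cost 182
{Upton, Ryde, Ashby, Wirral}: service cost 198
Among all 15 size-4 choices, {Brent, Upton, Ryde, Wirral} is lowest.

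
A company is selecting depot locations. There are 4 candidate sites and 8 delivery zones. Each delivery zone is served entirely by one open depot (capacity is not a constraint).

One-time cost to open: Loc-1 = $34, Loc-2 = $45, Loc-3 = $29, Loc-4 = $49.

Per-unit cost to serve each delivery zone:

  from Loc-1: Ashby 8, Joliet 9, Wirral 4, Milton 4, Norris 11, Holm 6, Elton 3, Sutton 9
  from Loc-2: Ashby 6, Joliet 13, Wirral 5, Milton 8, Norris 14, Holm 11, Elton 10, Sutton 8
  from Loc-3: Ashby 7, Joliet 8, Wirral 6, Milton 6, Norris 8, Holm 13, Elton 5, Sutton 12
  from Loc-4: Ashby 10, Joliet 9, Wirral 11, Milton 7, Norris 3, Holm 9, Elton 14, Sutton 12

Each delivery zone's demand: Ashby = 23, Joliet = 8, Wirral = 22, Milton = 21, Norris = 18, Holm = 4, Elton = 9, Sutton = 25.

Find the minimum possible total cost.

For any fixed open set, each delivery zone goes to its cheapest open site; total = fixed + service.
{Loc-1, Loc-2, Loc-4}: Ashby→Loc-2 6·23=138, Joliet→Loc-1 9·8=72, Wirral→Loc-1 4·22=88, Milton→Loc-1 4·21=84, Norris→Loc-4 3·18=54, Holm→Loc-1 6·4=24, Elton→Loc-1 3·9=27, Sutton→Loc-2 8·25=200. Service 687; fixed 128; total 815.
{Loc-1, Loc-2, Loc-3, Loc-4}: Ashby→Loc-2 6·23=138, Joliet→Loc-3 8·8=64, Wirral→Loc-1 4·22=88, Milton→Loc-1 4·21=84, Norris→Loc-4 3·18=54, Holm→Loc-1 6·4=24, Elton→Loc-1 3·9=27, Sutton→Loc-2 8·25=200. Service 679; fixed 157; total 836.
{Loc-1, Loc-3, Loc-4}: service 727 + fixed 112 = 839
{Loc-3}: Ashby→Loc-3 7·23=161, Joliet→Loc-3 8·8=64, Wirral→Loc-3 6·22=132, Milton→Loc-3 6·21=126, Norris→Loc-3 8·18=144, Holm→Loc-3 13·4=52, Elton→Loc-3 5·9=45, Sutton→Loc-3 12·25=300. Service 1024; fixed 29; total 1053.
(All 15 nonempty subsets were checked; Loc-1, Loc-2 and Loc-4 is lowest.)

Minimum total cost: 815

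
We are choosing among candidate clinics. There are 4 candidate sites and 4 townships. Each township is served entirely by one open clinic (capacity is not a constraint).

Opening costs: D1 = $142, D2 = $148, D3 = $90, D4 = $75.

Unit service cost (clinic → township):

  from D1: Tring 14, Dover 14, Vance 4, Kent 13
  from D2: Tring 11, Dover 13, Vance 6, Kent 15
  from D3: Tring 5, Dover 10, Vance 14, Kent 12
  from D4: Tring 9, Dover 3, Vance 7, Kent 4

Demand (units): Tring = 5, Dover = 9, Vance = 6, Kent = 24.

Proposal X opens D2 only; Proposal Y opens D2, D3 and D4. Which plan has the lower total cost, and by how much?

Proposal X: {D2}: Tring→D2 11·5=55, Dover→D2 13·9=117, Vance→D2 6·6=36, Kent→D2 15·24=360. Service 568; fixed 148; total 716.
Proposal Y: {D2, D3, D4}: Tring→D3 5·5=25, Dover→D4 3·9=27, Vance→D2 6·6=36, Kent→D4 4·24=96. Service 184; fixed 313; total 497.
Difference: |716 − 497| = 219.

Proposal Y is cheaper by 219.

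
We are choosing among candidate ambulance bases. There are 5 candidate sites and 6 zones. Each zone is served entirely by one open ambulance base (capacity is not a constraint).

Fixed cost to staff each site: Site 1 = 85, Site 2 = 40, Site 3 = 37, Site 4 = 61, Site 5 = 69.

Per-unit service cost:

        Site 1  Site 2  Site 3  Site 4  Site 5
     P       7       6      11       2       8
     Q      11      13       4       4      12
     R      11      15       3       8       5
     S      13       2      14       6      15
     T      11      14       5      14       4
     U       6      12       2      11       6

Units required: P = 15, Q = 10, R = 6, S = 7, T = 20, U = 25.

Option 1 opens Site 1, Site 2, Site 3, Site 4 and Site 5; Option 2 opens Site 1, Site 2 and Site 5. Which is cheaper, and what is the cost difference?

Option 1 is cheaper by 144.

Option 1: {Site 1, Site 2, Site 3, Site 4, Site 5}: P→Site 4 2·15=30, Q→Site 3 4·10=40, R→Site 3 3·6=18, S→Site 2 2·7=14, T→Site 5 4·20=80, U→Site 3 2·25=50. Service 232; fixed 292; total 524.
Option 2: {Site 1, Site 2, Site 5}: P→Site 2 6·15=90, Q→Site 1 11·10=110, R→Site 5 5·6=30, S→Site 2 2·7=14, T→Site 5 4·20=80, U→Site 1 6·25=150. Service 474; fixed 194; total 668.
Difference: |524 − 668| = 144.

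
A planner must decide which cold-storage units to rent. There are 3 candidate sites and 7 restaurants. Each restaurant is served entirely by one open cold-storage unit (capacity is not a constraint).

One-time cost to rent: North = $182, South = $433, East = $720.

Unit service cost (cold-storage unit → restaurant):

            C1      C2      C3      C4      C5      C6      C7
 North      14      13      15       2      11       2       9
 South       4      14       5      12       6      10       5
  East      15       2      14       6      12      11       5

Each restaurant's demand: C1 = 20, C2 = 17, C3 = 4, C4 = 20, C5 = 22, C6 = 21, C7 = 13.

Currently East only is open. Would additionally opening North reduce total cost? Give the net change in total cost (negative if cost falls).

Current service cost with {East}: 1070.
Adding North: each restaurant re-picks its cheapest; new service cost 759, saving 311.
Extra fixed cost: 182. Net change = 182 − 311 = -129.
(Totals: 1790 → 1661.)

Yes — net change −129 (cost falls by 129).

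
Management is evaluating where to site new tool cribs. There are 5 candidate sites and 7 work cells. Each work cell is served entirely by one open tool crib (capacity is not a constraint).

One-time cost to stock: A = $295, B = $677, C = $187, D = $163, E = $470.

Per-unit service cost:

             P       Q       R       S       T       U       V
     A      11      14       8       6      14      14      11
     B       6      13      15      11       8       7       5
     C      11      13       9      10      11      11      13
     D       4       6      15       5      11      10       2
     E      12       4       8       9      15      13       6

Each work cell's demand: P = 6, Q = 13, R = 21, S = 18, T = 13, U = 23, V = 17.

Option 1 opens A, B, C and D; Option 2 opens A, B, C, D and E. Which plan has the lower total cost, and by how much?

Option 1: {A, B, C, D}: P→D 4·6=24, Q→D 6·13=78, R→A 8·21=168, S→D 5·18=90, T→B 8·13=104, U→B 7·23=161, V→D 2·17=34. Service 659; fixed 1322; total 1981.
Option 2: {A, B, C, D, E}: P→D 4·6=24, Q→E 4·13=52, R→A 8·21=168, S→D 5·18=90, T→B 8·13=104, U→B 7·23=161, V→D 2·17=34. Service 633; fixed 1792; total 2425.
Difference: |1981 − 2425| = 444.

Option 1 is cheaper by 444.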